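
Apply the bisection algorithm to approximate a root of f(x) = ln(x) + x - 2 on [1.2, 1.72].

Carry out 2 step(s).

f(x) = ln(x) + x - 2
Initial interval: [1.2, 1.72]

Iteration 1:
  c_1 = (1.200000 + 1.720000)/2 = 1.460000
  f(c_1) = f(1.460000) = -0.161564
  f(a) × f(c) ≥ 0, new interval: [1.460000, 1.720000]
Iteration 2:
  c_2 = (1.460000 + 1.720000)/2 = 1.590000
  f(c_2) = f(1.590000) = 0.053734
  f(a) × f(c) < 0, new interval: [1.460000, 1.590000]

After 2 iteration(s), the approximation is c_2 = 1.590000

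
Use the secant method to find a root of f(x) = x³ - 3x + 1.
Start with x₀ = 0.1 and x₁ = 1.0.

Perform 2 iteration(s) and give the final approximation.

f(x) = x³ - 3x + 1
x₀ = 0.1, x₁ = 1.0

Secant formula: x_{n+1} = x_n - f(x_n)(x_n - x_{n-1})/(f(x_n) - f(x_{n-1}))

Iteration 1:
  f(0.100000) = 0.701000
  f(1.000000) = -1.000000
  x_2 = 1.000000 - (-1.000000)×(1.000000 - 0.100000)/(-1.000000 - 0.701000)
       = 0.470899
Iteration 2:
  f(1.000000) = -1.000000
  f(0.470899) = -0.308278
  x_3 = 0.470899 - (-0.308278)×(0.470899 - 1.000000)/(-0.308278 - (-1.000000))
       = 0.235096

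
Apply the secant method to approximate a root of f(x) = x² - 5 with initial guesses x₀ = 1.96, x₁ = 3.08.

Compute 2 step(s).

f(x) = x² - 5
x₀ = 1.96, x₁ = 3.08

Secant formula: x_{n+1} = x_n - f(x_n)(x_n - x_{n-1})/(f(x_n) - f(x_{n-1}))

Iteration 1:
  f(1.960000) = -1.158400
  f(3.080000) = 4.486400
  x_2 = 3.080000 - 4.486400×(3.080000 - 1.960000)/(4.486400 - (-1.158400))
       = 2.189841
Iteration 2:
  f(3.080000) = 4.486400
  f(2.189841) = -0.204595
  x_3 = 2.189841 - (-0.204595)×(2.189841 - 3.080000)/(-0.204595 - 4.486400)
       = 2.228665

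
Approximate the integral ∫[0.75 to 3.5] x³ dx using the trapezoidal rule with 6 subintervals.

f(x) = x³
a = 0.75, b = 3.5, n = 6
h = (b - a)/n = 0.458333

Trapezoidal rule: (h/2)[f(x₀) + 2f(x₁) + 2f(x₂) + ... + f(xₙ)]

x_0 = 0.7500, f(x_0) = 0.421875, coefficient = 1
x_1 = 1.2083, f(x_1) = 1.764251, coefficient = 2
x_2 = 1.6667, f(x_2) = 4.629630, coefficient = 2
x_3 = 2.1250, f(x_3) = 9.595703, coefficient = 2
x_4 = 2.5833, f(x_4) = 17.240162, coefficient = 2
x_5 = 3.0417, f(x_5) = 28.140697, coefficient = 2
x_6 = 3.5000, f(x_6) = 42.875000, coefficient = 1

I ≈ (0.458333/2) × 166.037760 = 38.050320
Exact value: 37.436523
Error: 0.613797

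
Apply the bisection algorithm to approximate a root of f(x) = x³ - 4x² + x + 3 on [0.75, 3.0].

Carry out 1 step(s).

f(x) = x³ - 4x² + x + 3
Initial interval: [0.75, 3.0]

Iteration 1:
  c_1 = (0.750000 + 3.000000)/2 = 1.875000
  f(c_1) = f(1.875000) = -2.595703
  f(a) × f(c) < 0, new interval: [0.750000, 1.875000]

After 1 iteration(s), the approximation is c_1 = 1.875000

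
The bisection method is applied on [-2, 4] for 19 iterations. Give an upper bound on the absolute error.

Bisection error bound: |error| ≤ (b-a)/2^n
|error| ≤ (4 - (-2))/2^19 = 6/2^19
|error| ≤ 0.0000114441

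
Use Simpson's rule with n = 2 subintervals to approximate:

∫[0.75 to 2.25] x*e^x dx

f(x) = x*e^x
a = 0.75, b = 2.25, n = 2
h = (b - a)/n = 0.750000

Simpson's rule: (h/3)[f(x₀) + 4f(x₁) + 2f(x₂) + ... + f(xₙ)]

x_0 = 0.7500, f(x_0) = 1.587750, coefficient = 1
x_1 = 1.5000, f(x_1) = 6.722534, coefficient = 4
x_2 = 2.2500, f(x_2) = 21.347406, coefficient = 1

I ≈ (0.750000/3) × 49.825290 = 12.456323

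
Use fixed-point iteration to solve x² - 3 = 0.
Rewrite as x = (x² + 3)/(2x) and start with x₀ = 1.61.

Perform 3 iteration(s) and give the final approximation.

Equation: x² - 3 = 0
Fixed-point form: x = (x² + 3)/(2x)
x₀ = 1.61

x_1 = g(1.610000) = 1.736677
x_2 = g(1.736677) = 1.732057
x_3 = g(1.732057) = 1.732051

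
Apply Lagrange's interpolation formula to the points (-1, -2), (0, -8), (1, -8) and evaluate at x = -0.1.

Lagrange interpolation formula:
P(x) = Σ yᵢ × Lᵢ(x)
where Lᵢ(x) = Π_{j≠i} (x - xⱼ)/(xᵢ - xⱼ)

L_0(-0.1) = (-0.1 - 0)/(-1 - 0) × (-0.1 - 1)/(-1 - 1) = 0.055000
L_1(-0.1) = (-0.1 - (-1))/(0 - (-1)) × (-0.1 - 1)/(0 - 1) = 0.990000
L_2(-0.1) = (-0.1 - (-1))/(1 - (-1)) × (-0.1 - 0)/(1 - 0) = -0.045000

P(-0.1) = (-2)×L_0(-0.1) + (-8)×L_1(-0.1) + (-8)×L_2(-0.1)
P(-0.1) = -7.670000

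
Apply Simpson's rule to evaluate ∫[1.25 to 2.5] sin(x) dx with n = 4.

f(x) = sin(x)
a = 1.25, b = 2.5, n = 4
h = (b - a)/n = 0.312500

Simpson's rule: (h/3)[f(x₀) + 4f(x₁) + 2f(x₂) + ... + f(xₙ)]

x_0 = 1.2500, f(x_0) = 0.948985, coefficient = 1
x_1 = 1.5625, f(x_1) = 0.999966, coefficient = 4
x_2 = 1.8750, f(x_2) = 0.954086, coefficient = 2
x_3 = 2.1875, f(x_3) = 0.815789, coefficient = 4
x_4 = 2.5000, f(x_4) = 0.598472, coefficient = 1

I ≈ (0.312500/3) × 10.718648 = 1.116526
Exact value: 1.116466
Error: 0.000060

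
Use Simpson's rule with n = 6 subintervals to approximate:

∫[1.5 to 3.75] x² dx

f(x) = x²
a = 1.5, b = 3.75, n = 6
h = (b - a)/n = 0.375000

Simpson's rule: (h/3)[f(x₀) + 4f(x₁) + 2f(x₂) + ... + f(xₙ)]

x_0 = 1.5000, f(x_0) = 2.250000, coefficient = 1
x_1 = 1.8750, f(x_1) = 3.515625, coefficient = 4
x_2 = 2.2500, f(x_2) = 5.062500, coefficient = 2
x_3 = 2.6250, f(x_3) = 6.890625, coefficient = 4
x_4 = 3.0000, f(x_4) = 9.000000, coefficient = 2
x_5 = 3.3750, f(x_5) = 11.390625, coefficient = 4
x_6 = 3.7500, f(x_6) = 14.062500, coefficient = 1

I ≈ (0.375000/3) × 131.625000 = 16.453125
Exact value: 16.453125
Error: 0.000000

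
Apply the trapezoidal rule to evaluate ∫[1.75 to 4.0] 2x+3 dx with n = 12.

f(x) = 2x+3
a = 1.75, b = 4.0, n = 12
h = (b - a)/n = 0.187500

Trapezoidal rule: (h/2)[f(x₀) + 2f(x₁) + 2f(x₂) + ... + f(xₙ)]

x_0 = 1.7500, f(x_0) = 6.500000, coefficient = 1
x_1 = 1.9375, f(x_1) = 6.875000, coefficient = 2
x_2 = 2.1250, f(x_2) = 7.250000, coefficient = 2
x_3 = 2.3125, f(x_3) = 7.625000, coefficient = 2
x_4 = 2.5000, f(x_4) = 8.000000, coefficient = 2
x_5 = 2.6875, f(x_5) = 8.375000, coefficient = 2
x_6 = 2.8750, f(x_6) = 8.750000, coefficient = 2
x_7 = 3.0625, f(x_7) = 9.125000, coefficient = 2
x_8 = 3.2500, f(x_8) = 9.500000, coefficient = 2
x_9 = 3.4375, f(x_9) = 9.875000, coefficient = 2
x_10 = 3.6250, f(x_10) = 10.250000, coefficient = 2
x_11 = 3.8125, f(x_11) = 10.625000, coefficient = 2
x_12 = 4.0000, f(x_12) = 11.000000, coefficient = 1

I ≈ (0.187500/2) × 210.000000 = 19.687500
Exact value: 19.687500
Error: 0.000000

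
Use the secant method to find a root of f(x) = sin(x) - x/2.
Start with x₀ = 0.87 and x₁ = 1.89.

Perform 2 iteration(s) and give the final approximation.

f(x) = sin(x) - x/2
x₀ = 0.87, x₁ = 1.89

Secant formula: x_{n+1} = x_n - f(x_n)(x_n - x_{n-1})/(f(x_n) - f(x_{n-1}))

Iteration 1:
  f(0.870000) = 0.329329
  f(1.890000) = 0.004486
  x_2 = 1.890000 - 0.004486×(1.890000 - 0.870000)/(0.004486 - 0.329329)
       = 1.904085
Iteration 2:
  f(1.890000) = 0.004486
  f(1.904085) = -0.007071
  x_3 = 1.904085 - (-0.007071)×(1.904085 - 1.890000)/(-0.007071 - 0.004486)
       = 1.895467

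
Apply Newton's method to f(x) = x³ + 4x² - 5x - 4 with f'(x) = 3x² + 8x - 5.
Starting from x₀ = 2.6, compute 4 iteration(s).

f(x) = x³ + 4x² - 5x - 4
f'(x) = 3x² + 8x - 5
x₀ = 2.6

Newton-Raphson formula: x_{n+1} = x_n - f(x_n)/f'(x_n)

Iteration 1:
  f(2.600000) = 27.616000
  f'(2.600000) = 36.080000
  x_1 = 2.600000 - 27.616000/36.080000 = 1.834590
Iteration 2:
  f(1.834590) = 6.464645
  f'(1.834590) = 19.773878
  x_2 = 1.834590 - 6.464645/19.773878 = 1.507661
Iteration 3:
  f(1.507661) = 0.980842
  f'(1.507661) = 13.880417
  x_3 = 1.507661 - 0.980842/13.880417 = 1.436998
Iteration 4:
  f(1.436998) = 0.042205
  f'(1.436998) = 12.690866
  x_4 = 1.436998 - 0.042205/12.690866 = 1.433672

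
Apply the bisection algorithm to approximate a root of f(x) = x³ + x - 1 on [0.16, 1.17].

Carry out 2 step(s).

f(x) = x³ + x - 1
Initial interval: [0.16, 1.17]

Iteration 1:
  c_1 = (0.160000 + 1.170000)/2 = 0.665000
  f(c_1) = f(0.665000) = -0.040920
  f(a) × f(c) ≥ 0, new interval: [0.665000, 1.170000]
Iteration 2:
  c_2 = (0.665000 + 1.170000)/2 = 0.917500
  f(c_2) = f(0.917500) = 0.689857
  f(a) × f(c) < 0, new interval: [0.665000, 0.917500]

After 2 iteration(s), the approximation is c_2 = 0.917500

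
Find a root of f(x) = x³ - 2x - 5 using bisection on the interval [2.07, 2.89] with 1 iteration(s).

f(x) = x³ - 2x - 5
Initial interval: [2.07, 2.89]

Iteration 1:
  c_1 = (2.070000 + 2.890000)/2 = 2.480000
  f(c_1) = f(2.480000) = 5.292992
  f(a) × f(c) < 0, new interval: [2.070000, 2.480000]

After 1 iteration(s), the approximation is c_1 = 2.480000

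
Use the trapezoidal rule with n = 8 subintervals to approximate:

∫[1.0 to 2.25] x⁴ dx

f(x) = x⁴
a = 1.0, b = 2.25, n = 8
h = (b - a)/n = 0.156250

Trapezoidal rule: (h/2)[f(x₀) + 2f(x₁) + 2f(x₂) + ... + f(xₙ)]

x_0 = 1.0000, f(x_0) = 1.000000, coefficient = 1
x_1 = 1.1562, f(x_1) = 1.787339, coefficient = 2
x_2 = 1.3125, f(x_2) = 2.967545, coefficient = 2
x_3 = 1.4688, f(x_3) = 4.653626, coefficient = 2
x_4 = 1.6250, f(x_4) = 6.972900, coefficient = 2
x_5 = 1.7812, f(x_5) = 10.066987, coefficient = 2
x_6 = 1.9375, f(x_6) = 14.091812, coefficient = 2
x_7 = 2.0938, f(x_7) = 19.217607, coefficient = 2
x_8 = 2.2500, f(x_8) = 25.628906, coefficient = 1

I ≈ (0.156250/2) × 146.144539 = 11.417542
Exact value: 11.333008
Error: 0.084534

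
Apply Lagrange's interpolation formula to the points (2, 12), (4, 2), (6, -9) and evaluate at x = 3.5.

Lagrange interpolation formula:
P(x) = Σ yᵢ × Lᵢ(x)
where Lᵢ(x) = Π_{j≠i} (x - xⱼ)/(xᵢ - xⱼ)

L_0(3.5) = (3.5 - 4)/(2 - 4) × (3.5 - 6)/(2 - 6) = 0.156250
L_1(3.5) = (3.5 - 2)/(4 - 2) × (3.5 - 6)/(4 - 6) = 0.937500
L_2(3.5) = (3.5 - 2)/(6 - 2) × (3.5 - 4)/(6 - 4) = -0.093750

P(3.5) = 12×L_0(3.5) + 2×L_1(3.5) + (-9)×L_2(3.5)
P(3.5) = 4.593750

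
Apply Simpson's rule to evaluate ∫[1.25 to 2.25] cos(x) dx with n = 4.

f(x) = cos(x)
a = 1.25, b = 2.25, n = 4
h = (b - a)/n = 0.250000

Simpson's rule: (h/3)[f(x₀) + 4f(x₁) + 2f(x₂) + ... + f(xₙ)]

x_0 = 1.2500, f(x_0) = 0.315322, coefficient = 1
x_1 = 1.5000, f(x_1) = 0.070737, coefficient = 4
x_2 = 1.7500, f(x_2) = -0.178246, coefficient = 2
x_3 = 2.0000, f(x_3) = -0.416147, coefficient = 4
x_4 = 2.2500, f(x_4) = -0.628174, coefficient = 1

I ≈ (0.250000/3) × -2.050982 = -0.170915
Exact value: -0.170911
Error: 0.000004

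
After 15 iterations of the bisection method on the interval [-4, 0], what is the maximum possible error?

Bisection error bound: |error| ≤ (b-a)/2^n
|error| ≤ (0 - (-4))/2^15 = 4/2^15
|error| ≤ 0.0001220703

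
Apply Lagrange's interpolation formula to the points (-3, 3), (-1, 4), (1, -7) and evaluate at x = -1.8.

Lagrange interpolation formula:
P(x) = Σ yᵢ × Lᵢ(x)
where Lᵢ(x) = Π_{j≠i} (x - xⱼ)/(xᵢ - xⱼ)

L_0(-1.8) = (-1.8 - (-1))/(-3 - (-1)) × (-1.8 - 1)/(-3 - 1) = 0.280000
L_1(-1.8) = (-1.8 - (-3))/(-1 - (-3)) × (-1.8 - 1)/(-1 - 1) = 0.840000
L_2(-1.8) = (-1.8 - (-3))/(1 - (-3)) × (-1.8 - (-1))/(1 - (-1)) = -0.120000

P(-1.8) = 3×L_0(-1.8) + 4×L_1(-1.8) + (-7)×L_2(-1.8)
P(-1.8) = 5.040000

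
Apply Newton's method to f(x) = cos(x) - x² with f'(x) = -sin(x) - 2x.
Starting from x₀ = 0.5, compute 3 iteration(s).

f(x) = cos(x) - x²
f'(x) = -sin(x) - 2x
x₀ = 0.5

Newton-Raphson formula: x_{n+1} = x_n - f(x_n)/f'(x_n)

Iteration 1:
  f(0.500000) = 0.627583
  f'(0.500000) = -1.479426
  x_1 = 0.500000 - 0.627583/(-1.479426) = 0.924207
Iteration 2:
  f(0.924207) = -0.251691
  f'(0.924207) = -2.646557
  x_2 = 0.924207 - (-0.251691)/(-2.646557) = 0.829106
Iteration 3:
  f(0.829106) = -0.011881
  f'(0.829106) = -2.395539
  x_3 = 0.829106 - (-0.011881)/(-2.395539) = 0.824146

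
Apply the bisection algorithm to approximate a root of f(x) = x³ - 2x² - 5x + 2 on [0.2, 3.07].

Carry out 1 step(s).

f(x) = x³ - 2x² - 5x + 2
Initial interval: [0.2, 3.07]

Iteration 1:
  c_1 = (0.200000 + 3.070000)/2 = 1.635000
  f(c_1) = f(1.635000) = -7.150727
  f(a) × f(c) < 0, new interval: [0.200000, 1.635000]

After 1 iteration(s), the approximation is c_1 = 1.635000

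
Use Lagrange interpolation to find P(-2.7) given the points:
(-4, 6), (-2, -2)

Lagrange interpolation formula:
P(x) = Σ yᵢ × Lᵢ(x)
where Lᵢ(x) = Π_{j≠i} (x - xⱼ)/(xᵢ - xⱼ)

L_0(-2.7) = (-2.7 - (-2))/(-4 - (-2)) = 0.350000
L_1(-2.7) = (-2.7 - (-4))/(-2 - (-4)) = 0.650000

P(-2.7) = 6×L_0(-2.7) + (-2)×L_1(-2.7)
P(-2.7) = 0.800000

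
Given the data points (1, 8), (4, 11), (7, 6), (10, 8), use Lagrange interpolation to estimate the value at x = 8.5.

Lagrange interpolation formula:
P(x) = Σ yᵢ × Lᵢ(x)
where Lᵢ(x) = Π_{j≠i} (x - xⱼ)/(xᵢ - xⱼ)

L_0(8.5) = (8.5 - 4)/(1 - 4) × (8.5 - 7)/(1 - 7) × (8.5 - 10)/(1 - 10) = 0.062500
L_1(8.5) = (8.5 - 1)/(4 - 1) × (8.5 - 7)/(4 - 7) × (8.5 - 10)/(4 - 10) = -0.312500
L_2(8.5) = (8.5 - 1)/(7 - 1) × (8.5 - 4)/(7 - 4) × (8.5 - 10)/(7 - 10) = 0.937500
L_3(8.5) = (8.5 - 1)/(10 - 1) × (8.5 - 4)/(10 - 4) × (8.5 - 7)/(10 - 7) = 0.312500

P(8.5) = 8×L_0(8.5) + 11×L_1(8.5) + 6×L_2(8.5) + 8×L_3(8.5)
P(8.5) = 5.187500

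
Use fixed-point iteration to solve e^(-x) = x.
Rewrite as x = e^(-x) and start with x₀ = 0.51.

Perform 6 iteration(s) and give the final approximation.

Equation: e^(-x) = x
Fixed-point form: x = e^(-x)
x₀ = 0.51

x_1 = g(0.510000) = 0.600496
x_2 = g(0.600496) = 0.548540
x_3 = g(0.548540) = 0.577793
x_4 = g(0.577793) = 0.561135
x_5 = g(0.561135) = 0.570561
x_6 = g(0.570561) = 0.565208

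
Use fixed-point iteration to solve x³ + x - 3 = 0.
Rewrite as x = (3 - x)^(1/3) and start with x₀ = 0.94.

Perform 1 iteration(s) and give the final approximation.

Equation: x³ + x - 3 = 0
Fixed-point form: x = (3 - x)^(1/3)
x₀ = 0.94

x_1 = g(0.940000) = 1.272396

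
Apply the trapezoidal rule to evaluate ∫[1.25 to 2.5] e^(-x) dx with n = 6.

f(x) = e^(-x)
a = 1.25, b = 2.5, n = 6
h = (b - a)/n = 0.208333

Trapezoidal rule: (h/2)[f(x₀) + 2f(x₁) + 2f(x₂) + ... + f(xₙ)]

x_0 = 1.2500, f(x_0) = 0.286505, coefficient = 1
x_1 = 1.4583, f(x_1) = 0.232624, coefficient = 2
x_2 = 1.6667, f(x_2) = 0.188876, coefficient = 2
x_3 = 1.8750, f(x_3) = 0.153355, coefficient = 2
x_4 = 2.0833, f(x_4) = 0.124514, coefficient = 2
x_5 = 2.2917, f(x_5) = 0.101098, coefficient = 2
x_6 = 2.5000, f(x_6) = 0.082085, coefficient = 1

I ≈ (0.208333/2) × 1.969523 = 0.205159
Exact value: 0.204420
Error: 0.000739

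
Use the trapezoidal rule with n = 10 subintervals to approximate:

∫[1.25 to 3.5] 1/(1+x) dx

f(x) = 1/(1+x)
a = 1.25, b = 3.5, n = 10
h = (b - a)/n = 0.225000

Trapezoidal rule: (h/2)[f(x₀) + 2f(x₁) + 2f(x₂) + ... + f(xₙ)]

x_0 = 1.2500, f(x_0) = 0.444444, coefficient = 1
x_1 = 1.4750, f(x_1) = 0.404040, coefficient = 2
x_2 = 1.7000, f(x_2) = 0.370370, coefficient = 2
x_3 = 1.9250, f(x_3) = 0.341880, coefficient = 2
x_4 = 2.1500, f(x_4) = 0.317460, coefficient = 2
x_5 = 2.3750, f(x_5) = 0.296296, coefficient = 2
x_6 = 2.6000, f(x_6) = 0.277778, coefficient = 2
x_7 = 2.8250, f(x_7) = 0.261438, coefficient = 2
x_8 = 3.0500, f(x_8) = 0.246914, coefficient = 2
x_9 = 3.2750, f(x_9) = 0.233918, coefficient = 2
x_10 = 3.5000, f(x_10) = 0.222222, coefficient = 1

I ≈ (0.225000/2) × 6.166857 = 0.693771
Exact value: 0.693147
Error: 0.000624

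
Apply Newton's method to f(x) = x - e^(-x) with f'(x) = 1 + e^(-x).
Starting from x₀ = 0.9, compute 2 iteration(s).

f(x) = x - e^(-x)
f'(x) = 1 + e^(-x)
x₀ = 0.9

Newton-Raphson formula: x_{n+1} = x_n - f(x_n)/f'(x_n)

Iteration 1:
  f(0.900000) = 0.493430
  f'(0.900000) = 1.406570
  x_1 = 0.900000 - 0.493430/1.406570 = 0.549196
Iteration 2:
  f(0.549196) = -0.028218
  f'(0.549196) = 1.577414
  x_2 = 0.549196 - (-0.028218)/1.577414 = 0.567085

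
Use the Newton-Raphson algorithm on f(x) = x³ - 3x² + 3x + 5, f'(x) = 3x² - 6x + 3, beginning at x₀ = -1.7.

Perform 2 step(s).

f(x) = x³ - 3x² + 3x + 5
f'(x) = 3x² - 6x + 3
x₀ = -1.7

Newton-Raphson formula: x_{n+1} = x_n - f(x_n)/f'(x_n)

Iteration 1:
  f(-1.700000) = -13.683000
  f'(-1.700000) = 21.870000
  x_1 = -1.700000 - (-13.683000)/21.870000 = -1.074348
Iteration 2:
  f(-1.074348) = -2.925758
  f'(-1.074348) = 12.908764
  x_2 = -1.074348 - (-2.925758)/12.908764 = -0.847699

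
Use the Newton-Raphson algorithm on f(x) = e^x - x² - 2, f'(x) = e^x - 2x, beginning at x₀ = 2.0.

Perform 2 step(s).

f(x) = e^x - x² - 2
f'(x) = e^x - 2x
x₀ = 2.0

Newton-Raphson formula: x_{n+1} = x_n - f(x_n)/f'(x_n)

Iteration 1:
  f(2.000000) = 1.389056
  f'(2.000000) = 3.389056
  x_1 = 2.000000 - 1.389056/3.389056 = 1.590135
Iteration 2:
  f(1.590135) = 0.375881
  f'(1.590135) = 1.724140
  x_2 = 1.590135 - 0.375881/1.724140 = 1.372124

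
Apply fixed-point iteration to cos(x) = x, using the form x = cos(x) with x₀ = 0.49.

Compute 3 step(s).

Equation: cos(x) = x
Fixed-point form: x = cos(x)
x₀ = 0.49

x_1 = g(0.490000) = 0.882333
x_2 = g(0.882333) = 0.635351
x_3 = g(0.635351) = 0.804863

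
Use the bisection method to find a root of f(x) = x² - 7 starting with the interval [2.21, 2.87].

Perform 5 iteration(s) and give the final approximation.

f(x) = x² - 7
Initial interval: [2.21, 2.87]

Iteration 1:
  c_1 = (2.210000 + 2.870000)/2 = 2.540000
  f(c_1) = f(2.540000) = -0.548400
  f(a) × f(c) ≥ 0, new interval: [2.540000, 2.870000]
Iteration 2:
  c_2 = (2.540000 + 2.870000)/2 = 2.705000
  f(c_2) = f(2.705000) = 0.317025
  f(a) × f(c) < 0, new interval: [2.540000, 2.705000]
Iteration 3:
  c_3 = (2.540000 + 2.705000)/2 = 2.622500
  f(c_3) = f(2.622500) = -0.122494
  f(a) × f(c) ≥ 0, new interval: [2.622500, 2.705000]
Iteration 4:
  c_4 = (2.622500 + 2.705000)/2 = 2.663750
  f(c_4) = f(2.663750) = 0.095564
  f(a) × f(c) < 0, new interval: [2.622500, 2.663750]
Iteration 5:
  c_5 = (2.622500 + 2.663750)/2 = 2.643125
  f(c_5) = f(2.643125) = -0.013890
  f(a) × f(c) ≥ 0, new interval: [2.643125, 2.663750]

After 5 iteration(s), the approximation is c_5 = 2.643125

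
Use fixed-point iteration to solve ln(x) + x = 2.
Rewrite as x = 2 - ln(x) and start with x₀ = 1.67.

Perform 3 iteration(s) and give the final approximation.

Equation: ln(x) + x = 2
Fixed-point form: x = 2 - ln(x)
x₀ = 1.67

x_1 = g(1.670000) = 1.487176
x_2 = g(1.487176) = 1.603121
x_3 = g(1.603121) = 1.528048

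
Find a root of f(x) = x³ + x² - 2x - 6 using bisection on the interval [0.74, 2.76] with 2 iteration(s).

f(x) = x³ + x² - 2x - 6
Initial interval: [0.74, 2.76]

Iteration 1:
  c_1 = (0.740000 + 2.760000)/2 = 1.750000
  f(c_1) = f(1.750000) = -1.078125
  f(a) × f(c) ≥ 0, new interval: [1.750000, 2.760000]
Iteration 2:
  c_2 = (1.750000 + 2.760000)/2 = 2.255000
  f(c_2) = f(2.255000) = 6.041756
  f(a) × f(c) < 0, new interval: [1.750000, 2.255000]

After 2 iteration(s), the approximation is c_2 = 2.255000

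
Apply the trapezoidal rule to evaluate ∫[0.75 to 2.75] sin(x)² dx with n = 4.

f(x) = sin(x)²
a = 0.75, b = 2.75, n = 4
h = (b - a)/n = 0.500000

Trapezoidal rule: (h/2)[f(x₀) + 2f(x₁) + 2f(x₂) + ... + f(xₙ)]

x_0 = 0.7500, f(x_0) = 0.464631, coefficient = 1
x_1 = 1.2500, f(x_1) = 0.900572, coefficient = 2
x_2 = 1.7500, f(x_2) = 0.968228, coefficient = 2
x_3 = 2.2500, f(x_3) = 0.605398, coefficient = 2
x_4 = 2.7500, f(x_4) = 0.145665, coefficient = 1

I ≈ (0.500000/2) × 5.558693 = 1.389673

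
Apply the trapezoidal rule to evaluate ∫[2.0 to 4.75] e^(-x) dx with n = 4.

f(x) = e^(-x)
a = 2.0, b = 4.75, n = 4
h = (b - a)/n = 0.687500

Trapezoidal rule: (h/2)[f(x₀) + 2f(x₁) + 2f(x₂) + ... + f(xₙ)]

x_0 = 2.0000, f(x_0) = 0.135335, coefficient = 1
x_1 = 2.6875, f(x_1) = 0.068051, coefficient = 2
x_2 = 3.3750, f(x_2) = 0.034218, coefficient = 2
x_3 = 4.0625, f(x_3) = 0.017206, coefficient = 2
x_4 = 4.7500, f(x_4) = 0.008652, coefficient = 1

I ≈ (0.687500/2) × 0.382937 = 0.131635
Exact value: 0.126684
Error: 0.004951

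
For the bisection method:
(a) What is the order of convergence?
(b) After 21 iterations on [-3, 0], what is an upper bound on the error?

(a) Bisection has linear (order 1) convergence; the error is halved each step.

(b) Error bound = (b-a)/2^n = (0 - (-3))/2^{21}
    = 3/2^{21}

(a) 1 (linear); (b) error ≤ 1.43e-06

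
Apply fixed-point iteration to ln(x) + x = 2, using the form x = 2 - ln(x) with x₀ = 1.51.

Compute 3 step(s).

Equation: ln(x) + x = 2
Fixed-point form: x = 2 - ln(x)
x₀ = 1.51

x_1 = g(1.510000) = 1.587890
x_2 = g(1.587890) = 1.537594
x_3 = g(1.537594) = 1.569781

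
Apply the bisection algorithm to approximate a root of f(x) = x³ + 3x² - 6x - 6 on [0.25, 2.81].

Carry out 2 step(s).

f(x) = x³ + 3x² - 6x - 6
Initial interval: [0.25, 2.81]

Iteration 1:
  c_1 = (0.250000 + 2.810000)/2 = 1.530000
  f(c_1) = f(1.530000) = -4.575723
  f(a) × f(c) ≥ 0, new interval: [1.530000, 2.810000]
Iteration 2:
  c_2 = (1.530000 + 2.810000)/2 = 2.170000
  f(c_2) = f(2.170000) = 5.325013
  f(a) × f(c) < 0, new interval: [1.530000, 2.170000]

After 2 iteration(s), the approximation is c_2 = 2.170000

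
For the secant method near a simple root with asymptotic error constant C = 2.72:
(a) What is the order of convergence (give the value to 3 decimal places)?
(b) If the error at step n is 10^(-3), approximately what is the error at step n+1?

(a) Secant method has superlinear convergence with order φ = (1+√5)/2 ≈ 1.618.
    This means |e_{n+1}| ≈ C|e_n|^1.618.

(b) With |e_n| = 10^(-3) and C = 2.72:
    |e_{n+1}| ≈ 2.72 × (10^(-3))^1.618 = 2.72 × 10^(-4.85)

(a) ≈ 1.618 (golden ratio); (b) |e_{n+1}| ≈ 3.806e-05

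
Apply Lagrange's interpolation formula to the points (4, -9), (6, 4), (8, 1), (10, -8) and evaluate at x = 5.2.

Lagrange interpolation formula:
P(x) = Σ yᵢ × Lᵢ(x)
where Lᵢ(x) = Π_{j≠i} (x - xⱼ)/(xᵢ - xⱼ)

L_0(5.2) = (5.2 - 6)/(4 - 6) × (5.2 - 8)/(4 - 8) × (5.2 - 10)/(4 - 10) = 0.224000
L_1(5.2) = (5.2 - 4)/(6 - 4) × (5.2 - 8)/(6 - 8) × (5.2 - 10)/(6 - 10) = 1.008000
L_2(5.2) = (5.2 - 4)/(8 - 4) × (5.2 - 6)/(8 - 6) × (5.2 - 10)/(8 - 10) = -0.288000
L_3(5.2) = (5.2 - 4)/(10 - 4) × (5.2 - 6)/(10 - 6) × (5.2 - 8)/(10 - 8) = 0.056000

P(5.2) = (-9)×L_0(5.2) + 4×L_1(5.2) + 1×L_2(5.2) + (-8)×L_3(5.2)
P(5.2) = 1.280000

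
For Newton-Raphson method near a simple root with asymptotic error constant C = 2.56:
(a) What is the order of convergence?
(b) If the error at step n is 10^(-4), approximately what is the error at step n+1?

(a) Newton-Raphson has quadratic (order 2) convergence near simple roots.
    This means |e_{n+1}| ≈ C|e_n|².

(b) With |e_n| = 10^(-4) and C = 2.56:
    |e_{n+1}| ≈ 2.56 × (10^(-4))² = 2.56 × 10^(-8)

(a) 2 (quadratic); (b) |e_{n+1}| ≈ 2.560e-08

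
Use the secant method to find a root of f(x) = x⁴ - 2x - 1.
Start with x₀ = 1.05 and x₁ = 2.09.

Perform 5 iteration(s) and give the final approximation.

f(x) = x⁴ - 2x - 1
x₀ = 1.05, x₁ = 2.09

Secant formula: x_{n+1} = x_n - f(x_n)(x_n - x_{n-1})/(f(x_n) - f(x_{n-1}))

Iteration 1:
  f(1.050000) = -1.884494
  f(2.090000) = 13.900298
  x_2 = 2.090000 - 13.900298×(2.090000 - 1.050000)/(13.900298 - (-1.884494))
       = 1.174162
Iteration 2:
  f(2.090000) = 13.900298
  f(1.174162) = -1.447630
  x_3 = 1.174162 - (-1.447630)×(1.174162 - 2.090000)/(-1.447630 - 13.900298)
       = 1.260545
Iteration 3:
  f(1.174162) = -1.447630
  f(1.260545) = -0.996254
  x_4 = 1.260545 - (-0.996254)×(1.260545 - 1.174162)/(-0.996254 - (-1.447630))
       = 1.451204
Iteration 4:
  f(1.260545) = -0.996254
  f(1.451204) = 0.532800
  x_5 = 1.451204 - 0.532800×(1.451204 - 1.260545)/(0.532800 - (-0.996254))
       = 1.384769
Iteration 5:
  f(1.451204) = 0.532800
  f(1.384769) = -0.092407
  x_6 = 1.384769 - (-0.092407)×(1.384769 - 1.451204)/(-0.092407 - 0.532800)
       = 1.394588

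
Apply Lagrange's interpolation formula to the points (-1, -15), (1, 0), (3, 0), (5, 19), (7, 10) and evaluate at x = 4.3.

Lagrange interpolation formula:
P(x) = Σ yᵢ × Lᵢ(x)
where Lᵢ(x) = Π_{j≠i} (x - xⱼ)/(xᵢ - xⱼ)

L_0(4.3) = (4.3 - 1)/(-1 - 1) × (4.3 - 3)/(-1 - 3) × (4.3 - 5)/(-1 - 5) × (4.3 - 7)/(-1 - 7) = 0.021115
L_1(4.3) = (4.3 - (-1))/(1 - (-1)) × (4.3 - 3)/(1 - 3) × (4.3 - 5)/(1 - 5) × (4.3 - 7)/(1 - 7) = -0.135647
L_2(4.3) = (4.3 - (-1))/(3 - (-1)) × (4.3 - 1)/(3 - 1) × (4.3 - 5)/(3 - 5) × (4.3 - 7)/(3 - 7) = 0.516502
L_3(4.3) = (4.3 - (-1))/(5 - (-1)) × (4.3 - 1)/(5 - 1) × (4.3 - 3)/(5 - 3) × (4.3 - 7)/(5 - 7) = 0.639478
L_4(4.3) = (4.3 - (-1))/(7 - (-1)) × (4.3 - 1)/(7 - 1) × (4.3 - 3)/(7 - 3) × (4.3 - 5)/(7 - 5) = -0.041448

P(4.3) = (-15)×L_0(4.3) + 0×L_1(4.3) + 0×L_2(4.3) + 19×L_3(4.3) + 10×L_4(4.3)
P(4.3) = 11.418885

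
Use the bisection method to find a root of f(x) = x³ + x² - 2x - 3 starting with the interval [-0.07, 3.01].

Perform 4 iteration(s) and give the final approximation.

f(x) = x³ + x² - 2x - 3
Initial interval: [-0.07, 3.01]

Iteration 1:
  c_1 = (-0.070000 + 3.010000)/2 = 1.470000
  f(c_1) = f(1.470000) = -0.602577
  f(a) × f(c) ≥ 0, new interval: [1.470000, 3.010000]
Iteration 2:
  c_2 = (1.470000 + 3.010000)/2 = 2.240000
  f(c_2) = f(2.240000) = 8.777024
  f(a) × f(c) < 0, new interval: [1.470000, 2.240000]
Iteration 3:
  c_3 = (1.470000 + 2.240000)/2 = 1.855000
  f(c_3) = f(1.855000) = 3.114126
  f(a) × f(c) < 0, new interval: [1.470000, 1.855000]
Iteration 4:
  c_4 = (1.470000 + 1.855000)/2 = 1.662500
  f(c_4) = f(1.662500) = 1.033900
  f(a) × f(c) < 0, new interval: [1.470000, 1.662500]

After 4 iteration(s), the approximation is c_4 = 1.662500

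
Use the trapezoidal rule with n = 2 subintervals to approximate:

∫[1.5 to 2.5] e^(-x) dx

f(x) = e^(-x)
a = 1.5, b = 2.5, n = 2
h = (b - a)/n = 0.500000

Trapezoidal rule: (h/2)[f(x₀) + 2f(x₁) + 2f(x₂) + ... + f(xₙ)]

x_0 = 1.5000, f(x_0) = 0.223130, coefficient = 1
x_1 = 2.0000, f(x_1) = 0.135335, coefficient = 2
x_2 = 2.5000, f(x_2) = 0.082085, coefficient = 1

I ≈ (0.500000/2) × 0.575886 = 0.143971
Exact value: 0.141045
Error: 0.002926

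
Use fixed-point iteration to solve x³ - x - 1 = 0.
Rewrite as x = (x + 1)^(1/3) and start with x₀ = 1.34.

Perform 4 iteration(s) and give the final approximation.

Equation: x³ - x - 1 = 0
Fixed-point form: x = (x + 1)^(1/3)
x₀ = 1.34

x_1 = g(1.340000) = 1.327614
x_2 = g(1.327614) = 1.325268
x_3 = g(1.325268) = 1.324822
x_4 = g(1.324822) = 1.324738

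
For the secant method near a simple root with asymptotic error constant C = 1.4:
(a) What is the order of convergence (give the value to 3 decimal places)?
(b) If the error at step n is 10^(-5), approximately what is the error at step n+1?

(a) Secant method has superlinear convergence with order φ = (1+√5)/2 ≈ 1.618.
    This means |e_{n+1}| ≈ C|e_n|^1.618.

(b) With |e_n| = 10^(-5) and C = 1.4:
    |e_{n+1}| ≈ 1.4 × (10^(-5))^1.618 = 1.4 × 10^(-8.09)

(a) ≈ 1.618 (golden ratio); (b) |e_{n+1}| ≈ 1.138e-08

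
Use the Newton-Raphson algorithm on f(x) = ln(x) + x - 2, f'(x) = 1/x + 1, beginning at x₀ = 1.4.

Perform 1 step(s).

f(x) = ln(x) + x - 2
f'(x) = 1/x + 1
x₀ = 1.4

Newton-Raphson formula: x_{n+1} = x_n - f(x_n)/f'(x_n)

Iteration 1:
  f(1.400000) = -0.263528
  f'(1.400000) = 1.714286
  x_1 = 1.400000 - (-0.263528)/1.714286 = 1.553725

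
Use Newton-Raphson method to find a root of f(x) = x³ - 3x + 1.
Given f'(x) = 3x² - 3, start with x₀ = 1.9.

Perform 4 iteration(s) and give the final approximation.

f(x) = x³ - 3x + 1
f'(x) = 3x² - 3
x₀ = 1.9

Newton-Raphson formula: x_{n+1} = x_n - f(x_n)/f'(x_n)

Iteration 1:
  f(1.900000) = 2.159000
  f'(1.900000) = 7.830000
  x_1 = 1.900000 - 2.159000/7.830000 = 1.624266
Iteration 2:
  f(1.624266) = 0.412404
  f'(1.624266) = 4.914717
  x_2 = 1.624266 - 0.412404/4.914717 = 1.540354
Iteration 3:
  f(1.540354) = 0.033720
  f'(1.540354) = 4.118068
  x_3 = 1.540354 - 0.033720/4.118068 = 1.532165
Iteration 4:
  f(1.532165) = 0.000309
  f'(1.532165) = 4.042592
  x_4 = 1.532165 - 0.000309/4.042592 = 1.532089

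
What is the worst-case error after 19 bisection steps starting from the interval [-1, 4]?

Bisection error bound: |error| ≤ (b-a)/2^n
|error| ≤ (4 - (-1))/2^19 = 5/2^19
|error| ≤ 0.0000095367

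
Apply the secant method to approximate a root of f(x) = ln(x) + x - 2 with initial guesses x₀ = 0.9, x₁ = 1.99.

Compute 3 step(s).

f(x) = ln(x) + x - 2
x₀ = 0.9, x₁ = 1.99

Secant formula: x_{n+1} = x_n - f(x_n)(x_n - x_{n-1})/(f(x_n) - f(x_{n-1}))

Iteration 1:
  f(0.900000) = -1.205361
  f(1.990000) = 0.678135
  x_2 = 1.990000 - 0.678135×(1.990000 - 0.900000)/(0.678135 - (-1.205361))
       = 1.597556
Iteration 2:
  f(1.990000) = 0.678135
  f(1.597556) = 0.066031
  x_3 = 1.597556 - 0.066031×(1.597556 - 1.990000)/(0.066031 - 0.678135)
       = 1.555221
Iteration 3:
  f(1.597556) = 0.066031
  f(1.555221) = -0.003161
  x_4 = 1.555221 - (-0.003161)×(1.555221 - 1.597556)/(-0.003161 - 0.066031)
       = 1.557155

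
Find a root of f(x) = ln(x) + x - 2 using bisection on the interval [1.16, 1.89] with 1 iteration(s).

f(x) = ln(x) + x - 2
Initial interval: [1.16, 1.89]

Iteration 1:
  c_1 = (1.160000 + 1.890000)/2 = 1.525000
  f(c_1) = f(1.525000) = -0.053006
  f(a) × f(c) ≥ 0, new interval: [1.525000, 1.890000]

After 1 iteration(s), the approximation is c_1 = 1.525000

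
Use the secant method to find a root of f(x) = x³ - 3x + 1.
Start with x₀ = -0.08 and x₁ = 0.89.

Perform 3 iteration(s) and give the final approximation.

f(x) = x³ - 3x + 1
x₀ = -0.08, x₁ = 0.89

Secant formula: x_{n+1} = x_n - f(x_n)(x_n - x_{n-1})/(f(x_n) - f(x_{n-1}))

Iteration 1:
  f(-0.080000) = 1.239488
  f(0.890000) = -0.965031
  x_2 = 0.890000 - (-0.965031)×(0.890000 - (-0.080000))/(-0.965031 - 1.239488)
       = 0.465381
Iteration 2:
  f(0.890000) = -0.965031
  f(0.465381) = -0.295352
  x_3 = 0.465381 - (-0.295352)×(0.465381 - 0.890000)/(-0.295352 - (-0.965031))
       = 0.278110
Iteration 3:
  f(0.465381) = -0.295352
  f(0.278110) = 0.187181
  x_4 = 0.278110 - 0.187181×(0.278110 - 0.465381)/(0.187181 - (-0.295352))
       = 0.350755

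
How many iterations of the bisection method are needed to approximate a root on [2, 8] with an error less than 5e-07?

We need (b-a)/2^n ≤ 5e-07
(8 - 2)/2^n ≤ 5e-07
6/2^n ≤ 5e-07
2^n ≥ 12000000
n ≥ log₂(12000000) = 23.52
n ≥ 24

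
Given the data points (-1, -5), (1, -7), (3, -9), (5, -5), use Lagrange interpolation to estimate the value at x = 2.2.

Lagrange interpolation formula:
P(x) = Σ yᵢ × Lᵢ(x)
where Lᵢ(x) = Π_{j≠i} (x - xⱼ)/(xᵢ - xⱼ)

L_0(2.2) = (2.2 - 1)/(-1 - 1) × (2.2 - 3)/(-1 - 3) × (2.2 - 5)/(-1 - 5) = -0.056000
L_1(2.2) = (2.2 - (-1))/(1 - (-1)) × (2.2 - 3)/(1 - 3) × (2.2 - 5)/(1 - 5) = 0.448000
L_2(2.2) = (2.2 - (-1))/(3 - (-1)) × (2.2 - 1)/(3 - 1) × (2.2 - 5)/(3 - 5) = 0.672000
L_3(2.2) = (2.2 - (-1))/(5 - (-1)) × (2.2 - 1)/(5 - 1) × (2.2 - 3)/(5 - 3) = -0.064000

P(2.2) = (-5)×L_0(2.2) + (-7)×L_1(2.2) + (-9)×L_2(2.2) + (-5)×L_3(2.2)
P(2.2) = -8.584000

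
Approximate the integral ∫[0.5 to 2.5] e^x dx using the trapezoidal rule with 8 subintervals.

f(x) = e^x
a = 0.5, b = 2.5, n = 8
h = (b - a)/n = 0.250000

Trapezoidal rule: (h/2)[f(x₀) + 2f(x₁) + 2f(x₂) + ... + f(xₙ)]

x_0 = 0.5000, f(x_0) = 1.648721, coefficient = 1
x_1 = 0.7500, f(x_1) = 2.117000, coefficient = 2
x_2 = 1.0000, f(x_2) = 2.718282, coefficient = 2
x_3 = 1.2500, f(x_3) = 3.490343, coefficient = 2
x_4 = 1.5000, f(x_4) = 4.481689, coefficient = 2
x_5 = 1.7500, f(x_5) = 5.754603, coefficient = 2
x_6 = 2.0000, f(x_6) = 7.389056, coefficient = 2
x_7 = 2.2500, f(x_7) = 9.487736, coefficient = 2
x_8 = 2.5000, f(x_8) = 12.182494, coefficient = 1

I ≈ (0.250000/2) × 84.708632 = 10.588579
Exact value: 10.533773
Error: 0.054806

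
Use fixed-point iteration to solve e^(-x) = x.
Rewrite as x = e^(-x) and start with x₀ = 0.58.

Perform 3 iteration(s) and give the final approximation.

Equation: e^(-x) = x
Fixed-point form: x = e^(-x)
x₀ = 0.58

x_1 = g(0.580000) = 0.559898
x_2 = g(0.559898) = 0.571267
x_3 = g(0.571267) = 0.564809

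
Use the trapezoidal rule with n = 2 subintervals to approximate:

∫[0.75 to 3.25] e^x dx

f(x) = e^x
a = 0.75, b = 3.25, n = 2
h = (b - a)/n = 1.250000

Trapezoidal rule: (h/2)[f(x₀) + 2f(x₁) + 2f(x₂) + ... + f(xₙ)]

x_0 = 0.7500, f(x_0) = 2.117000, coefficient = 1
x_1 = 2.0000, f(x_1) = 7.389056, coefficient = 2
x_2 = 3.2500, f(x_2) = 25.790340, coefficient = 1

I ≈ (1.250000/2) × 42.685452 = 26.678408
Exact value: 23.673340
Error: 3.005068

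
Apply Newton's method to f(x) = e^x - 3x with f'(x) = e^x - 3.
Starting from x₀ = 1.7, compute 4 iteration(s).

f(x) = e^x - 3x
f'(x) = e^x - 3
x₀ = 1.7

Newton-Raphson formula: x_{n+1} = x_n - f(x_n)/f'(x_n)

Iteration 1:
  f(1.700000) = 0.373947
  f'(1.700000) = 2.473947
  x_1 = 1.700000 - 0.373947/2.473947 = 1.548846
Iteration 2:
  f(1.548846) = 0.059498
  f'(1.548846) = 1.706036
  x_2 = 1.548846 - 0.059498/1.706036 = 1.513971
Iteration 3:
  f(1.513971) = 0.002829
  f'(1.513971) = 1.544741
  x_3 = 1.513971 - 0.002829/1.544741 = 1.512140
Iteration 4:
  f(1.512140) = 0.000008
  f'(1.512140) = 1.536426
  x_4 = 1.512140 - 0.000008/1.536426 = 1.512135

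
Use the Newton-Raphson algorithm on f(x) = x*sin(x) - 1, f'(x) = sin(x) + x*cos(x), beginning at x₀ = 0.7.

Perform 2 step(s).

f(x) = x*sin(x) - 1
f'(x) = sin(x) + x*cos(x)
x₀ = 0.7

Newton-Raphson formula: x_{n+1} = x_n - f(x_n)/f'(x_n)

Iteration 1:
  f(0.700000) = -0.549048
  f'(0.700000) = 1.179607
  x_1 = 0.700000 - (-0.549048)/1.179607 = 1.165450
Iteration 2:
  f(1.165450) = 0.071008
  f'(1.165450) = 1.378546
  x_2 = 1.165450 - 0.071008/1.378546 = 1.113940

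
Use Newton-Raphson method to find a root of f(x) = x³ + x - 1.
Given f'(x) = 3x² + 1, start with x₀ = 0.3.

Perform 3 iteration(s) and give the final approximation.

f(x) = x³ + x - 1
f'(x) = 3x² + 1
x₀ = 0.3

Newton-Raphson formula: x_{n+1} = x_n - f(x_n)/f'(x_n)

Iteration 1:
  f(0.300000) = -0.673000
  f'(0.300000) = 1.270000
  x_1 = 0.300000 - (-0.673000)/1.270000 = 0.829921
Iteration 2:
  f(0.829921) = 0.401546
  f'(0.829921) = 3.066308
  x_2 = 0.829921 - 0.401546/3.066308 = 0.698967
Iteration 3:
  f(0.698967) = 0.040451
  f'(0.698967) = 2.465665
  x_3 = 0.698967 - 0.040451/2.465665 = 0.682561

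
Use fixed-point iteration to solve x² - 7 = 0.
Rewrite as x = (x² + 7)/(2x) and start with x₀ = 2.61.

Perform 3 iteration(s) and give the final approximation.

Equation: x² - 7 = 0
Fixed-point form: x = (x² + 7)/(2x)
x₀ = 2.61

x_1 = g(2.610000) = 2.645996
x_2 = g(2.645996) = 2.645751
x_3 = g(2.645751) = 2.645751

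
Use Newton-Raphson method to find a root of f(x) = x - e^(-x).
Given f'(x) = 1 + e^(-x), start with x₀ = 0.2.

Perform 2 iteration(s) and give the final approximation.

f(x) = x - e^(-x)
f'(x) = 1 + e^(-x)
x₀ = 0.2

Newton-Raphson formula: x_{n+1} = x_n - f(x_n)/f'(x_n)

Iteration 1:
  f(0.200000) = -0.618731
  f'(0.200000) = 1.818731
  x_1 = 0.200000 - (-0.618731)/1.818731 = 0.540199
Iteration 2:
  f(0.540199) = -0.042433
  f'(0.540199) = 1.582632
  x_2 = 0.540199 - (-0.042433)/1.582632 = 0.567011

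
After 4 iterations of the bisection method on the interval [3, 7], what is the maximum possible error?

Bisection error bound: |error| ≤ (b-a)/2^n
|error| ≤ (7 - 3)/2^4 = 4/2^4
|error| ≤ 0.2500000000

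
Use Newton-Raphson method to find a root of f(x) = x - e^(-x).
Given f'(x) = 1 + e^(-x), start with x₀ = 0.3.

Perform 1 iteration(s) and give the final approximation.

f(x) = x - e^(-x)
f'(x) = 1 + e^(-x)
x₀ = 0.3

Newton-Raphson formula: x_{n+1} = x_n - f(x_n)/f'(x_n)

Iteration 1:
  f(0.300000) = -0.440818
  f'(0.300000) = 1.740818
  x_1 = 0.300000 - (-0.440818)/1.740818 = 0.553225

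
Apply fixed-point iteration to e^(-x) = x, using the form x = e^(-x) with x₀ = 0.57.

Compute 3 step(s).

Equation: e^(-x) = x
Fixed-point form: x = e^(-x)
x₀ = 0.57

x_1 = g(0.570000) = 0.565525
x_2 = g(0.565525) = 0.568062
x_3 = g(0.568062) = 0.566623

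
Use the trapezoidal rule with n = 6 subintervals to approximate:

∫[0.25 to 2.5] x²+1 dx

f(x) = x²+1
a = 0.25, b = 2.5, n = 6
h = (b - a)/n = 0.375000

Trapezoidal rule: (h/2)[f(x₀) + 2f(x₁) + 2f(x₂) + ... + f(xₙ)]

x_0 = 0.2500, f(x_0) = 1.062500, coefficient = 1
x_1 = 0.6250, f(x_1) = 1.390625, coefficient = 2
x_2 = 1.0000, f(x_2) = 2.000000, coefficient = 2
x_3 = 1.3750, f(x_3) = 2.890625, coefficient = 2
x_4 = 1.7500, f(x_4) = 4.062500, coefficient = 2
x_5 = 2.1250, f(x_5) = 5.515625, coefficient = 2
x_6 = 2.5000, f(x_6) = 7.250000, coefficient = 1

I ≈ (0.375000/2) × 40.031250 = 7.505859
Exact value: 7.453125
Error: 0.052734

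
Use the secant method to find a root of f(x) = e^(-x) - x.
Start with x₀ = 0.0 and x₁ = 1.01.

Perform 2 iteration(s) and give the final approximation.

f(x) = e^(-x) - x
x₀ = 0.0, x₁ = 1.01

Secant formula: x_{n+1} = x_n - f(x_n)(x_n - x_{n-1})/(f(x_n) - f(x_{n-1}))

Iteration 1:
  f(0.000000) = 1.000000
  f(1.010000) = -0.645781
  x_2 = 1.010000 - (-0.645781)×(1.010000 - 0.000000)/(-0.645781 - 1.000000)
       = 0.613690
Iteration 2:
  f(1.010000) = -0.645781
  f(0.613690) = -0.072341
  x_3 = 0.613690 - (-0.072341)×(0.613690 - 1.010000)/(-0.072341 - (-0.645781))
       = 0.563695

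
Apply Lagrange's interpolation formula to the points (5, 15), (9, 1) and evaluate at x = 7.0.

Lagrange interpolation formula:
P(x) = Σ yᵢ × Lᵢ(x)
where Lᵢ(x) = Π_{j≠i} (x - xⱼ)/(xᵢ - xⱼ)

L_0(7.0) = (7.0 - 9)/(5 - 9) = 0.500000
L_1(7.0) = (7.0 - 5)/(9 - 5) = 0.500000

P(7.0) = 15×L_0(7.0) + 1×L_1(7.0)
P(7.0) = 8.000000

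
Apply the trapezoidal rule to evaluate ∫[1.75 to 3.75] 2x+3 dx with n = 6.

f(x) = 2x+3
a = 1.75, b = 3.75, n = 6
h = (b - a)/n = 0.333333

Trapezoidal rule: (h/2)[f(x₀) + 2f(x₁) + 2f(x₂) + ... + f(xₙ)]

x_0 = 1.7500, f(x_0) = 6.500000, coefficient = 1
x_1 = 2.0833, f(x_1) = 7.166667, coefficient = 2
x_2 = 2.4167, f(x_2) = 7.833333, coefficient = 2
x_3 = 2.7500, f(x_3) = 8.500000, coefficient = 2
x_4 = 3.0833, f(x_4) = 9.166667, coefficient = 2
x_5 = 3.4167, f(x_5) = 9.833333, coefficient = 2
x_6 = 3.7500, f(x_6) = 10.500000, coefficient = 1

I ≈ (0.333333/2) × 102.000000 = 17.000000
Exact value: 17.000000
Error: 0.000000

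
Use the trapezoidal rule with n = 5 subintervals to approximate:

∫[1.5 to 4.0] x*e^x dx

f(x) = x*e^x
a = 1.5, b = 4.0, n = 5
h = (b - a)/n = 0.500000

Trapezoidal rule: (h/2)[f(x₀) + 2f(x₁) + 2f(x₂) + ... + f(xₙ)]

x_0 = 1.5000, f(x_0) = 6.722534, coefficient = 1
x_1 = 2.0000, f(x_1) = 14.778112, coefficient = 2
x_2 = 2.5000, f(x_2) = 30.456235, coefficient = 2
x_3 = 3.0000, f(x_3) = 60.256611, coefficient = 2
x_4 = 3.5000, f(x_4) = 115.904082, coefficient = 2
x_5 = 4.0000, f(x_5) = 218.392600, coefficient = 1

I ≈ (0.500000/2) × 667.905213 = 166.976303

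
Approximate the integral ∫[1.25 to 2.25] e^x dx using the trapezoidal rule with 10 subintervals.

f(x) = e^x
a = 1.25, b = 2.25, n = 10
h = (b - a)/n = 0.100000

Trapezoidal rule: (h/2)[f(x₀) + 2f(x₁) + 2f(x₂) + ... + f(xₙ)]

x_0 = 1.2500, f(x_0) = 3.490343, coefficient = 1
x_1 = 1.3500, f(x_1) = 3.857426, coefficient = 2
x_2 = 1.4500, f(x_2) = 4.263115, coefficient = 2
x_3 = 1.5500, f(x_3) = 4.711470, coefficient = 2
x_4 = 1.6500, f(x_4) = 5.206980, coefficient = 2
x_5 = 1.7500, f(x_5) = 5.754603, coefficient = 2
x_6 = 1.8500, f(x_6) = 6.359820, coefficient = 2
x_7 = 1.9500, f(x_7) = 7.028688, coefficient = 2
x_8 = 2.0500, f(x_8) = 7.767901, coefficient = 2
x_9 = 2.1500, f(x_9) = 8.584858, coefficient = 2
x_10 = 2.2500, f(x_10) = 9.487736, coefficient = 1

I ≈ (0.100000/2) × 120.047797 = 6.002390
Exact value: 5.997393
Error: 0.004997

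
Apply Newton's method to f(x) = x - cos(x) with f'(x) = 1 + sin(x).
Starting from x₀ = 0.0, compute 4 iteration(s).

f(x) = x - cos(x)
f'(x) = 1 + sin(x)
x₀ = 0.0

Newton-Raphson formula: x_{n+1} = x_n - f(x_n)/f'(x_n)

Iteration 1:
  f(0.000000) = -1.000000
  f'(0.000000) = 1.000000
  x_1 = 0.000000 - (-1.000000)/1.000000 = 1.000000
Iteration 2:
  f(1.000000) = 0.459698
  f'(1.000000) = 1.841471
  x_2 = 1.000000 - 0.459698/1.841471 = 0.750364
Iteration 3:
  f(0.750364) = 0.018923
  f'(0.750364) = 1.681905
  x_3 = 0.750364 - 0.018923/1.681905 = 0.739113
Iteration 4:
  f(0.739113) = 0.000046
  f'(0.739113) = 1.673633
  x_4 = 0.739113 - 0.000046/1.673633 = 0.739085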